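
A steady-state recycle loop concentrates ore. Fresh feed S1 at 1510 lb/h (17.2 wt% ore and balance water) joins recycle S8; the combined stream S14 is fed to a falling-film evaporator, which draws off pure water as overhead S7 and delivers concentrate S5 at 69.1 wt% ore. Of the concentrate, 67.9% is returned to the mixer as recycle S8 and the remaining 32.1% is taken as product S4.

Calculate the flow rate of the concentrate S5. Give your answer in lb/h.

1171 lb/h

Overall ore balance (none leaves overhead): ore in fresh feed = ore in product, i.e. 1510×0.172 = (1−0.679)·S5·0.691.
S5 = 259.72/(0.691×0.321) = 1170.9 lb/h.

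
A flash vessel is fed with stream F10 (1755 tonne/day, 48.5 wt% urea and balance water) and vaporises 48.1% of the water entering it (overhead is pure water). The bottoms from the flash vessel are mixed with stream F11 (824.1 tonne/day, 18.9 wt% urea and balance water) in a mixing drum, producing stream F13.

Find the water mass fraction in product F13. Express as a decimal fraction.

0.5304

Vapour removed = 0.481×0.515×1755 = 434.74 tonne/day; concentrate = 1320.3 tonne/day.
water reaching the mixer = 469.09 (from concentrate) + 824.1×0.811 = 1137.4 tonne/day.
Product flow = 1320.3 + 824.1 = 2144.4 tonne/day; water fraction = 0.5304.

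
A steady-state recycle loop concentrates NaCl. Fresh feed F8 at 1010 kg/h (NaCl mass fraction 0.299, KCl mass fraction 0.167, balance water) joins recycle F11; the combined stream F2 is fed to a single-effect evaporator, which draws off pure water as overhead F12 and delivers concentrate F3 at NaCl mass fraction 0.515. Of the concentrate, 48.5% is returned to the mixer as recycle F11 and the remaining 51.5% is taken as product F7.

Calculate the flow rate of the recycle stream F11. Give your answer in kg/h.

552.2 kg/h

Overall NaCl balance (none leaves overhead): NaCl in fresh feed = NaCl in product, i.e. 1010×0.299 = (1−0.485)·F3·0.515.
F3 = 301.99/(0.515×0.515) = 1138.6 kg/h.
Recycle F11 = 0.485×1138.6 = 552.23 kg/h.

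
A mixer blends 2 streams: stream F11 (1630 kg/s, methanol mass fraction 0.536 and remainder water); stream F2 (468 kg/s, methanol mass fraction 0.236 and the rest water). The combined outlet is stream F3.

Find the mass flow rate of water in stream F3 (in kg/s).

water out = water in = 1630×0.464 + 468×0.764 = 1113.9 kg/s.

1114 kg/s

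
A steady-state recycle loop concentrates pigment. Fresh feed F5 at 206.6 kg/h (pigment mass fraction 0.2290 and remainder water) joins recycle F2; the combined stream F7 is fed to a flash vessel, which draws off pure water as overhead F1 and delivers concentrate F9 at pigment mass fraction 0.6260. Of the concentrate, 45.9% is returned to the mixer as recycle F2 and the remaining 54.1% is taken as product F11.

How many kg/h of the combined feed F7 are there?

270.7 kg/h

Overall pigment balance (none leaves overhead): pigment in fresh feed = pigment in product, i.e. 206.6×0.229 = (1−0.459)·F9·0.626.
F9 = 47.311/(0.626×0.541) = 139.7 kg/h.
Recycle F2 = 0.459×139.7 = 64.122 kg/h.
Combined feed F7 = 206.6 + 64.122 = 270.72 kg/h.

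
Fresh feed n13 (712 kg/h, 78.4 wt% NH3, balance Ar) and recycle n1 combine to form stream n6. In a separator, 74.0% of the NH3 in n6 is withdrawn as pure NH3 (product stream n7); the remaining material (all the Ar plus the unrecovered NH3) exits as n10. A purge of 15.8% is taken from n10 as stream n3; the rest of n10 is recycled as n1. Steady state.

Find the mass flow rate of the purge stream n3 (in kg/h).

183.2 kg/h

Ar enters only via n13 and leaves only via the purge: 712×0.216 = 0.158×(Ar in n10), and the separator passes all Ar, so Ar in n6 = Ar in n10 = 973.37 kg/h.
NH3 in n6: m_A = 712×0.784 + (1−0.158)·(1−0.740)·m_A, so m_A = 558.21/0.7811 = 714.66 kg/h.
n10 = (1−0.740)×714.66 + 973.37 = 1159.2 kg/h.
Purge n3 = 0.158×1159.2 = 183.15 kg/h.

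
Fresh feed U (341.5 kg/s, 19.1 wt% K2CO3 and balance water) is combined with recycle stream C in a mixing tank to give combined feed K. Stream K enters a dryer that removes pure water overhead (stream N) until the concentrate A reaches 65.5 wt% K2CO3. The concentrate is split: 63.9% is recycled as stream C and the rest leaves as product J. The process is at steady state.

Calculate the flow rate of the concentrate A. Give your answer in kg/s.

275.9 kg/s

Overall K2CO3 balance (none leaves overhead): K2CO3 in fresh feed = K2CO3 in product, i.e. 341.5×0.191 = (1−0.639)·A·0.655.
A = 65.227/(0.655×0.361) = 275.85 kg/s.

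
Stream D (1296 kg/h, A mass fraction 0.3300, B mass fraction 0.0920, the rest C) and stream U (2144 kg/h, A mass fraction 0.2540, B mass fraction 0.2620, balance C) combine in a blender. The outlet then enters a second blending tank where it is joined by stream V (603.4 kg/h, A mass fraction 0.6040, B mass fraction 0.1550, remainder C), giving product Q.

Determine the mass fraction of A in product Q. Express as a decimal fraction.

0.3306

Overall, product flow = 4043.4 kg/h.
A in = 1296×0.330 + 2144×0.254 + 603.4×0.604 = 1336.7 kg/h.
A fraction in Q = 0.3306.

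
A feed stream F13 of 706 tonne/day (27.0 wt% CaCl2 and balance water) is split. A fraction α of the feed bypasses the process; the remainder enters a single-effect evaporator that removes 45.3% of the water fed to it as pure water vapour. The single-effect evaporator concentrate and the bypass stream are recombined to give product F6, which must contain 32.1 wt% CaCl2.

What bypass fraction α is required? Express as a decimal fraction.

0.520

All 706×0.270 = 190.62 tonne/day of CaCl2 reaches F6, so F6 = 190.62/0.321 = 593.83 tonne/day and vapour = 112.17 tonne/day.
The evaporator receives (1−α)·706 of feed at 0.730 water and removes 0.453 of that water:
0.453×0.730×(1−α)×706 = 112.17
(1−α) = 112.17/233.47 = 0.4804;  α = 0.5196.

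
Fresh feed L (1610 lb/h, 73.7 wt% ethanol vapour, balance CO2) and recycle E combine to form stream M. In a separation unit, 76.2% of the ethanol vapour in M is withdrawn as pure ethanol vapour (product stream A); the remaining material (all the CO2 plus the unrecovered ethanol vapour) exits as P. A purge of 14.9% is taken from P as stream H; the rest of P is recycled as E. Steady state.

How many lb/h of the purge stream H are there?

476.2 lb/h

CO2 enters only via L and leaves only via the purge: 1610×0.263 = 0.149×(CO2 in P), and the separation unit passes all CO2, so CO2 in M = CO2 in P = 2841.8 lb/h.
ethanol vapour in M: m_A = 1610×0.737 + (1−0.149)·(1−0.762)·m_A, so m_A = 1186.6/0.7975 = 1487.9 lb/h.
P = (1−0.762)×1487.9 + 2841.8 = 3195.9 lb/h.
Purge H = 0.149×3195.9 = 476.2 lb/h.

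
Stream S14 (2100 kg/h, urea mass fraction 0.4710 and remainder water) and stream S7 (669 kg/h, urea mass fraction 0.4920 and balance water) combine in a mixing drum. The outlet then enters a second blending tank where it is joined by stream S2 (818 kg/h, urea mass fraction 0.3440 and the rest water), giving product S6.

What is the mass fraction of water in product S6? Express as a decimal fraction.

0.5540

Overall, product flow = 3587 kg/h.
water in = 2100×0.529 + 669×0.508 + 818×0.656 = 1987.4 kg/h.
water fraction in S6 = 0.5540.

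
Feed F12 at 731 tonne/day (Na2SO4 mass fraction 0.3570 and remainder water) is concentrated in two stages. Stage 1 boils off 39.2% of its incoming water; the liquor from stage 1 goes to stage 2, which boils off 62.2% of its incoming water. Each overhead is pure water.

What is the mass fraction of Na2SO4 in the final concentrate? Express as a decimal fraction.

0.7072

water in feed = 731×0.643 = 470.03 tonne/day.
After stage 1: water left = (1−0.392)×470.03 = 285.78; stream total = 546.75 tonne/day.
After stage 2: water left = (1−0.622)×285.78 = 108.02; final concentrate = 368.99 tonne/day.
Na2SO4 fraction = 260.97/368.99 = 0.7072.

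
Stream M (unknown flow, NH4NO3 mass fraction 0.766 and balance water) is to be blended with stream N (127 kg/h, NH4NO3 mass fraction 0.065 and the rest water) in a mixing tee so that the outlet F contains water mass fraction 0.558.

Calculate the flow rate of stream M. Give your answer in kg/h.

147.8 kg/h

Let M be the unknown flow. Total out = 127 + M.
water balance: 118.75 + 0.234·M = 0.558·(127 + M)
(0.234 − 0.558)·M = 0.558×127 − 118.75 = -47.879
M = -47.879 / -0.324 = 147.77 kg/h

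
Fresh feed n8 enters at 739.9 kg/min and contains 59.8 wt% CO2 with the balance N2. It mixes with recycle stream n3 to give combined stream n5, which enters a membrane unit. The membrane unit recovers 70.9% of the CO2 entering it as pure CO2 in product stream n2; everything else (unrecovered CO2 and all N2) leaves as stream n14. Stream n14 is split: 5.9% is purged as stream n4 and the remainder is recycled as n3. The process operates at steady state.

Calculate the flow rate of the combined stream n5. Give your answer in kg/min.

5651 kg/min

N2 enters only via n8 and leaves only via the purge: 739.9×0.402 = 0.059×(N2 in n14), and the membrane unit passes all N2, so N2 in n5 = N2 in n14 = 5041.4 kg/min.
CO2 in n5: m_A = 739.9×0.598 + (1−0.059)·(1−0.709)·m_A, so m_A = 442.46/0.7262 = 609.31 kg/min.
n5 = 609.31 + 5041.4 = 5650.7 kg/min.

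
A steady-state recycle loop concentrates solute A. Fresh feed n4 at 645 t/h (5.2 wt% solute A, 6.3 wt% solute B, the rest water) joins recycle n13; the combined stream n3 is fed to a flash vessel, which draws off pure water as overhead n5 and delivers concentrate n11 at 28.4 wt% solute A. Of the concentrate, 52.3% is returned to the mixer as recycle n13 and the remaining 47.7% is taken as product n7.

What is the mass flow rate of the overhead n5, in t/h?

526.9 t/h

Overall solute A balance (none leaves overhead): solute A in fresh feed = solute A in product, i.e. 645×0.052 = (1−0.523)·n11·0.284.
n11 = 33.54/(0.284×0.477) = 247.59 t/h.
Recycle n13 = 0.523×247.59 = 129.49 t/h.
Combined feed n3 = 645 + 129.49 = 774.49 t/h.
Overhead n5 = n3 − n11 = 774.49 − 247.59 = 526.9 t/h.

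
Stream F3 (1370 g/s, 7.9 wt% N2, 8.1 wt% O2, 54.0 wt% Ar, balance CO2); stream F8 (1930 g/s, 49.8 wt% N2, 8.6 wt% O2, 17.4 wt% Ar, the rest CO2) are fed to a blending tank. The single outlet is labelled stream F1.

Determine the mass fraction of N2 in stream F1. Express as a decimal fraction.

Total flow out = 1370 + 1930 = 3300 g/s.
N2 in = 1370×0.079 + 1930×0.498 = 1069.4 g/s.
N2 mass fraction in F1 = 1069.4/3300 = 0.324.

0.324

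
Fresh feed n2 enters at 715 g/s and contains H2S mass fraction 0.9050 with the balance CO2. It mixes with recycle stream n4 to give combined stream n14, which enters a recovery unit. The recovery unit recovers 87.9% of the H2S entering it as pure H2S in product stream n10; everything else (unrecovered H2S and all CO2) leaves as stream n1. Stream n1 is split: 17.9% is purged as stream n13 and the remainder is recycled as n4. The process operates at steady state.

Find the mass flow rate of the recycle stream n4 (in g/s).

382.9 g/s

CO2 enters only via n2 and leaves only via the purge: 715×0.095 = 0.179×(CO2 in n1), and the recovery unit passes all CO2, so CO2 in n14 = CO2 in n1 = 379.47 g/s.
H2S in n14: m_A = 715×0.905 + (1−0.179)·(1−0.879)·m_A, so m_A = 647.08/0.9007 = 718.45 g/s.
n1 = (1−0.879)×718.45 + 379.47 = 466.4 g/s.
Recycle n4 = (1−0.179)×466.4 = 382.92 g/s.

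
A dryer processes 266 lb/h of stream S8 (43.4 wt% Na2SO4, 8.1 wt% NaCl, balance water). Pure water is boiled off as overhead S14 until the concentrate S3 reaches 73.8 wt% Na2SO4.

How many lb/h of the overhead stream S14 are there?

Na2SO4 is conserved: 266×0.434 = 115.44 lb/h all reports to the concentrate.
Concentrate = 115.44/(target fraction) = 156.43 lb/h.
Overhead = 266 − 156.43 = 109.57 lb/h.

109.6 lb/h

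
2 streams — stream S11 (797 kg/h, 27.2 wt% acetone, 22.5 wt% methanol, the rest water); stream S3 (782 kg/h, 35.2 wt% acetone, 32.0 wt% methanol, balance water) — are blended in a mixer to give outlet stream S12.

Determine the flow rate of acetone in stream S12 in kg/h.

492 kg/h

acetone out = acetone in = 797×0.272 + 782×0.352 = 492.05 kg/h.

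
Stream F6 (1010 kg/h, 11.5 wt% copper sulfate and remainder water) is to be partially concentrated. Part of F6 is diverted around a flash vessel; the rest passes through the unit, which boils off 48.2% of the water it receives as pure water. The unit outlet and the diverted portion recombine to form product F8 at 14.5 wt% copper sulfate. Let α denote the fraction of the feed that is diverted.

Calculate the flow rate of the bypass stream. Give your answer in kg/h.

All 1010×0.115 = 116.15 kg/h of copper sulfate reaches F8, so F8 = 116.15/0.145 = 801.03 kg/h and vapour = 208.97 kg/h.
The evaporator receives (1−α)·1010 of feed at 0.885 water and removes 0.482 of that water:
0.482×0.885×(1−α)×1010 = 208.97
(1−α) = 208.97/430.84 = 0.4850;  α = 0.5150.
Bypass flow = 0.5150×1010 = 520.13 kg/h.

520.1 kg/h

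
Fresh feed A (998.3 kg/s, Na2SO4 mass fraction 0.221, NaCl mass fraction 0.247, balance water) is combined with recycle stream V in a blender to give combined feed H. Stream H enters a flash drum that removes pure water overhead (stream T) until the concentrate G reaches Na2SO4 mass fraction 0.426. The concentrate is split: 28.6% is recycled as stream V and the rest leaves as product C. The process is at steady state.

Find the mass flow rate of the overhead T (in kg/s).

Overall Na2SO4 balance (none leaves overhead): Na2SO4 in fresh feed = Na2SO4 in product, i.e. 998.3×0.221 = (1−0.286)·G·0.426.
G = 220.62/(0.426×0.714) = 725.35 kg/s.
Recycle V = 0.286×725.35 = 207.45 kg/s.
Combined feed H = 998.3 + 207.45 = 1205.7 kg/s.
Overhead T = H − G = 1205.7 − 725.35 = 480.4 kg/s.

480.4 kg/s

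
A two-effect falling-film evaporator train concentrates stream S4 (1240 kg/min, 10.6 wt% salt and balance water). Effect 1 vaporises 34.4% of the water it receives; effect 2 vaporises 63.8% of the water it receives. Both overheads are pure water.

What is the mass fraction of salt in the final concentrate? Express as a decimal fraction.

water in feed = 1240×0.894 = 1108.6 kg/min.
After stage 1: water left = (1−0.344)×1108.6 = 727.22; stream total = 858.66 kg/min.
After stage 2: water left = (1−0.638)×727.22 = 263.25; final concentrate = 394.69 kg/min.
salt fraction = 131.44/394.69 = 0.333.

0.333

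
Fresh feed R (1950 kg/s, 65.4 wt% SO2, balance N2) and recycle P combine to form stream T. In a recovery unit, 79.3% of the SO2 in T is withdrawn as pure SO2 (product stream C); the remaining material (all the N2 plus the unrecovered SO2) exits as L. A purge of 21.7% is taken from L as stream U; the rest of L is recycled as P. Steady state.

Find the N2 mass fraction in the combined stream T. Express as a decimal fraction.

0.6714

N2 enters only via R and leaves only via the purge: 1950×0.346 = 0.217×(N2 in L), and the recovery unit passes all N2, so N2 in T = N2 in L = 3109.2 kg/s.
SO2 in T: m_A = 1950×0.654 + (1−0.217)·(1−0.793)·m_A, so m_A = 1275.3/0.8379 = 1522 kg/s.
T = 1522 + 3109.2 = 4631.2 kg/s.
N2 fraction in T = 3109.2/4631.2 = 0.6714.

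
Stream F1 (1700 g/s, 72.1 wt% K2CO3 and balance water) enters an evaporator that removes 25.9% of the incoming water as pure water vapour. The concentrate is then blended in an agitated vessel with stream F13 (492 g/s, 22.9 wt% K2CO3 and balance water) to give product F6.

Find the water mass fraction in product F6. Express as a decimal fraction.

Vapour removed = 0.259×0.279×1700 = 122.84 g/s; concentrate = 1577.2 g/s.
water reaching the mixer = 351.46 (from concentrate) + 492×0.771 = 730.79 g/s.
Product flow = 1577.2 + 492 = 2069.2 g/s; water fraction = 0.353.

0.353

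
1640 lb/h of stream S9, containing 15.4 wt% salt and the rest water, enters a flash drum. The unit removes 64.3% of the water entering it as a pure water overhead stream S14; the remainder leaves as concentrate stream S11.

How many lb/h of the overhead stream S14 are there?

water entering = 1640×0.846 = 1387.4 lb/h; overhead removed = 0.643×1387.4 = 892.12 lb/h.

892.1 lb/h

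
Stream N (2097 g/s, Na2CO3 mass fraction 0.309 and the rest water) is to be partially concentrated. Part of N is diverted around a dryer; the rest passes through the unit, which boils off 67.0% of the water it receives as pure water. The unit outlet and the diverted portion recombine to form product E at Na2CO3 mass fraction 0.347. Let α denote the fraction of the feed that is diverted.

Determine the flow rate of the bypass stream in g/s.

All 2097×0.309 = 647.97 g/s of Na2CO3 reaches E, so E = 647.97/0.347 = 1867.4 g/s and vapour = 229.64 g/s.
The evaporator receives (1−α)·2097 of feed at 0.691 water and removes 0.670 of that water:
0.670×0.691×(1−α)×2097 = 229.64
(1−α) = 229.64/970.85 = 0.2365;  α = 0.7635.
Bypass flow = 0.7635×2097 = 1601 g/s.

1601 g/s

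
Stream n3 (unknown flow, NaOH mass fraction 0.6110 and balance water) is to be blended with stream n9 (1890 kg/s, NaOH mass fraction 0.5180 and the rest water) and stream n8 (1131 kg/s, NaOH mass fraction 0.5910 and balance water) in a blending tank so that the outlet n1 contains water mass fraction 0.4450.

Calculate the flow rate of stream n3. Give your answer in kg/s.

521.7 kg/s

Let n3 be the unknown flow. Total out = 3021 + n3.
water balance: 1373.6 + 0.389·n3 = 0.445·(3021 + n3)
(0.389 − 0.445)·n3 = 0.445×3021 − 1373.6 = -29.214
n3 = -29.214 / -0.056 = 521.68 kg/s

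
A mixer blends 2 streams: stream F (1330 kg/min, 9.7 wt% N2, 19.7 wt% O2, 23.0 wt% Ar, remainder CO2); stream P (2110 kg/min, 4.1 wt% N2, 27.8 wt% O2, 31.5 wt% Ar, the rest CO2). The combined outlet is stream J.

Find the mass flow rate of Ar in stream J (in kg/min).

Ar out = Ar in = 1330×0.230 + 2110×0.315 = 970.55 kg/min.

970.5 kg/min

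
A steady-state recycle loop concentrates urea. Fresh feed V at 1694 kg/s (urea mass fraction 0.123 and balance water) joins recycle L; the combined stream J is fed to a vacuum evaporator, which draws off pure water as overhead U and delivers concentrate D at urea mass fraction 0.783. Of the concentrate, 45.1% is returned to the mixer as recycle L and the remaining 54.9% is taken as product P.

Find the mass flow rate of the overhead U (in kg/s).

1428 kg/s

Overall urea balance (none leaves overhead): urea in fresh feed = urea in product, i.e. 1694×0.123 = (1−0.451)·D·0.783.
D = 208.36/(0.783×0.549) = 484.71 kg/s.
Recycle L = 0.451×484.71 = 218.61 kg/s.
Combined feed J = 1694 + 218.61 = 1912.6 kg/s.
Overhead U = J − D = 1912.6 − 484.71 = 1427.9 kg/s.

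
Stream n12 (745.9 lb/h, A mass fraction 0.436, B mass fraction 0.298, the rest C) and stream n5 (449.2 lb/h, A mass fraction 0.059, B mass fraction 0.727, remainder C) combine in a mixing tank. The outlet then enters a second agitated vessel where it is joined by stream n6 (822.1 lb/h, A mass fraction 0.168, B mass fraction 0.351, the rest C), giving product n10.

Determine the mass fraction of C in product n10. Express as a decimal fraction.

Overall, product flow = 2017.2 lb/h.
C in = 745.9×0.266 + 449.2×0.214 + 822.1×0.481 = 689.97 lb/h.
C fraction in n10 = 0.342.

0.342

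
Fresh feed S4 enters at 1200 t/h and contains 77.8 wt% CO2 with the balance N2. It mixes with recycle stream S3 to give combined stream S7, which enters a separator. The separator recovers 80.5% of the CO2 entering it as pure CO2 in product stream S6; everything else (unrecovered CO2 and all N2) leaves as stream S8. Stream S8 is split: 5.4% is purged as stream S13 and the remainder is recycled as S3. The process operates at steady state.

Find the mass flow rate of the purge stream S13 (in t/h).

N2 enters only via S4 and leaves only via the purge: 1200×0.222 = 0.054×(N2 in S8), and the separator passes all N2, so N2 in S7 = N2 in S8 = 4933.3 t/h.
CO2 in S7: m_A = 1200×0.778 + (1−0.054)·(1−0.805)·m_A, so m_A = 933.6/0.8155 = 1144.8 t/h.
S8 = (1−0.805)×1144.8 + 4933.3 = 5156.6 t/h.
Purge S13 = 0.054×5156.6 = 278.45 t/h.

278.5 t/h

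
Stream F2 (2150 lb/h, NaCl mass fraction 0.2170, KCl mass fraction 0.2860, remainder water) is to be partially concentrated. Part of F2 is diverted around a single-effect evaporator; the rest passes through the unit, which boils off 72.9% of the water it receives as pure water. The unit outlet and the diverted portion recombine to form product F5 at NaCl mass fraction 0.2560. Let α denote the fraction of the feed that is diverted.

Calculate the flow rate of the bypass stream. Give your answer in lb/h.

1246 lb/h

All 2150×0.217 = 466.55 lb/h of NaCl reaches F5, so F5 = 466.55/0.256 = 1822.5 lb/h and vapour = 327.54 lb/h.
The evaporator receives (1−α)·2150 of feed at 0.497 water and removes 0.729 of that water:
0.729×0.497×(1−α)×2150 = 327.54
(1−α) = 327.54/778.97 = 0.4205;  α = 0.5795.
Bypass flow = 0.5795×2150 = 1246 lb/h.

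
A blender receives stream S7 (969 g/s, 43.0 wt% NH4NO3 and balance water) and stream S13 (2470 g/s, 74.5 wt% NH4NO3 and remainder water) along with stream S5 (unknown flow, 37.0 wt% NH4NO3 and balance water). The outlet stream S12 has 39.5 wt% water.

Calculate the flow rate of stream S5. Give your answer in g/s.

749.9 g/s

Let S5 be the unknown flow. Total out = 3439 + S5.
water balance: 1182.2 + 0.630·S5 = 0.395·(3439 + S5)
(0.630 − 0.395)·S5 = 0.395×3439 − 1182.2 = 176.23
S5 = 176.23 / 0.235 = 749.89 g/s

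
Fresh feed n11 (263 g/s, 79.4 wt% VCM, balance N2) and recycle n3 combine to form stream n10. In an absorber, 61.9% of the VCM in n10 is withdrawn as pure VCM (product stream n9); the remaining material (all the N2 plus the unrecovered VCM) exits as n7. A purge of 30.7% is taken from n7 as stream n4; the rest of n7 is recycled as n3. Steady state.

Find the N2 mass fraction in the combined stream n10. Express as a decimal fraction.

0.383

N2 enters only via n11 and leaves only via the purge: 263×0.206 = 0.307×(N2 in n7), and the absorber passes all N2, so N2 in n10 = N2 in n7 = 176.48 g/s.
VCM in n10: m_A = 263×0.794 + (1−0.307)·(1−0.619)·m_A, so m_A = 208.82/0.7360 = 283.74 g/s.
n10 = 283.74 + 176.48 = 460.21 g/s.
N2 fraction in n10 = 176.48/460.21 = 0.383.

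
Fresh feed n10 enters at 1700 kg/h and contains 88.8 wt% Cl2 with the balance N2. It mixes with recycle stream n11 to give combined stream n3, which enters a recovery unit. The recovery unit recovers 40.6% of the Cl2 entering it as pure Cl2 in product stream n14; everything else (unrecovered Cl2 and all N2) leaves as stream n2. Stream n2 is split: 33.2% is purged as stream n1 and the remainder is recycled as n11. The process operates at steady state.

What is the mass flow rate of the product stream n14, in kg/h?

1016 kg/h

Cl2 in n3: m_A = 1700×0.888 + (1−0.332)·(1−0.406)·m_A, so m_A = 1509.6/0.6032 = 2502.6 kg/h.
Product n14 = 0.406×2502.6 = 1016.1 kg/h.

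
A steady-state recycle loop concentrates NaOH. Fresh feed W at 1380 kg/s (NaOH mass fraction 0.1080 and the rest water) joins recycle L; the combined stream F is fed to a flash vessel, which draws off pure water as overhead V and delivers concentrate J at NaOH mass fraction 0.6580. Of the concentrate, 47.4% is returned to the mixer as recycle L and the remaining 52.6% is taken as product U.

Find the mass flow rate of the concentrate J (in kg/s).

Overall NaOH balance (none leaves overhead): NaOH in fresh feed = NaOH in product, i.e. 1380×0.108 = (1−0.474)·J·0.658.
J = 149.04/(0.658×0.526) = 430.62 kg/s.

430.6 kg/s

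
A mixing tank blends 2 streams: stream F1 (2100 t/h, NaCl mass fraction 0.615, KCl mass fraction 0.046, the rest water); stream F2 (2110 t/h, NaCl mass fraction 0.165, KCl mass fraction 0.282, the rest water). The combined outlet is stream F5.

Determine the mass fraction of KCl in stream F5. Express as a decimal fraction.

Total flow out = 2100 + 2110 = 4210 t/h.
KCl in = 2100×0.046 + 2110×0.282 = 691.62 t/h.
KCl mass fraction in F5 = 691.62/4210 = 0.164.

0.164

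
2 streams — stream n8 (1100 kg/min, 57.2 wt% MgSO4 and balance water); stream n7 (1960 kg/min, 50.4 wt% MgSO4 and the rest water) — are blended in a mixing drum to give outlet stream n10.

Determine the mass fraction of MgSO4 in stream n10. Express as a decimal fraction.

Total flow out = 1100 + 1960 = 3060 kg/min.
MgSO4 in = 1100×0.572 + 1960×0.504 = 1617 kg/min.
MgSO4 mass fraction in n10 = 1617/3060 = 0.528.

0.528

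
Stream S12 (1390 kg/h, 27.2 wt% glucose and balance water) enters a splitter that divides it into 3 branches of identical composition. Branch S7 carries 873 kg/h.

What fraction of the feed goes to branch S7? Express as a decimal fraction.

Fraction to S7 = 873/1390 = 0.6281.

0.628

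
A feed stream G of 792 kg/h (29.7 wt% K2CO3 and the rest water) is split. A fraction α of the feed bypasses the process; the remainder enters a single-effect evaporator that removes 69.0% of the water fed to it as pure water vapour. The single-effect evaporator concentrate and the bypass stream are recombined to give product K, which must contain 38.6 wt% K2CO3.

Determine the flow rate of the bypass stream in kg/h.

All 792×0.297 = 235.22 kg/h of K2CO3 reaches K, so K = 235.22/0.386 = 609.39 kg/h and vapour = 182.61 kg/h.
The evaporator receives (1−α)·792 of feed at 0.703 water and removes 0.690 of that water:
0.690×0.703×(1−α)×792 = 182.61
(1−α) = 182.61/384.18 = 0.4753;  α = 0.5247.
Bypass flow = 0.5247×792 = 415.54 kg/h.

415.5 kg/h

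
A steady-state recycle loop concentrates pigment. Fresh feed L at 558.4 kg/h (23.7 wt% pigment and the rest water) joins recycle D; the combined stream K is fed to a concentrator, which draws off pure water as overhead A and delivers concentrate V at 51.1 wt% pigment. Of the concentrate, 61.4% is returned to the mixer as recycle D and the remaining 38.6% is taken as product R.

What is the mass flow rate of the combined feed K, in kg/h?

970.4 kg/h

Overall pigment balance (none leaves overhead): pigment in fresh feed = pigment in product, i.e. 558.4×0.237 = (1−0.614)·V·0.511.
V = 132.34/(0.511×0.386) = 670.94 kg/h.
Recycle D = 0.614×670.94 = 411.96 kg/h.
Combined feed K = 558.4 + 411.96 = 970.36 kg/h.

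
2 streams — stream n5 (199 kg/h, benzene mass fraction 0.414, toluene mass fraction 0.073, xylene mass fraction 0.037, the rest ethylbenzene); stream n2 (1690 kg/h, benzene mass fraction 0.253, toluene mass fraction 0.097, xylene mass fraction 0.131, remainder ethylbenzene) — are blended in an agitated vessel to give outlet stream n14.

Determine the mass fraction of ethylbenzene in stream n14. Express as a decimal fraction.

Total flow out = 199 + 1690 = 1889 kg/h.
ethylbenzene in = 199×0.476 + 1690×0.519 = 971.83 kg/h.
ethylbenzene mass fraction in n14 = 971.83/1889 = 0.514.

0.514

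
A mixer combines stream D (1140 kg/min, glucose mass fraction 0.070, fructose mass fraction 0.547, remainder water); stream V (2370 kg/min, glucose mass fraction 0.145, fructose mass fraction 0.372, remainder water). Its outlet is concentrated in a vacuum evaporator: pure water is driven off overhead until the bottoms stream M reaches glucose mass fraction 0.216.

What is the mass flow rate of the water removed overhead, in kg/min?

glucose entering = 1140×0.070 + 2370×0.145 = 423.45 kg/min.
All glucose reports to M, so M = 423.45/0.216 = 1960.4 kg/min.
Total feed = 3510 kg/min; overhead = 3510 − 1960.4 = 1549.6 kg/min.

1550 kg/min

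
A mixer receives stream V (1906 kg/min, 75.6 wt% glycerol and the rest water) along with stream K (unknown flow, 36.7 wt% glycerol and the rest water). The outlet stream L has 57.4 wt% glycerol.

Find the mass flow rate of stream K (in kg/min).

Let K be the unknown flow. Total out = 1906 + K.
glycerol balance: 1440.9 + 0.367·K = 0.574·(1906 + K)
(0.367 − 0.574)·K = 0.574×1906 − 1440.9 = -346.89
K = -346.89 / -0.207 = 1675.8 kg/min

1676 kg/min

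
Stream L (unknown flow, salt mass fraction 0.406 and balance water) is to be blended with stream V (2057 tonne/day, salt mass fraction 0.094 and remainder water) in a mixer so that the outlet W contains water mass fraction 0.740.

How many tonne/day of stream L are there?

2339 tonne/day

Let L be the unknown flow. Total out = 2057 + L.
water balance: 1863.6 + 0.594·L = 0.740·(2057 + L)
(0.594 − 0.740)·L = 0.740×2057 − 1863.6 = -341.46
L = -341.46 / -0.146 = 2338.8 tonne/day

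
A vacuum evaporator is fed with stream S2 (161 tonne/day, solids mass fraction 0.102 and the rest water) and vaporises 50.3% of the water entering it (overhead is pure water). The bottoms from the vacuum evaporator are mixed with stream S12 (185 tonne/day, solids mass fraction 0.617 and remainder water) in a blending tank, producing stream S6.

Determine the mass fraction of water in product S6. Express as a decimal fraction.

Vapour removed = 0.503×0.898×161 = 72.723 tonne/day; concentrate = 88.277 tonne/day.
water reaching the mixer = 71.855 (from concentrate) + 185×0.383 = 142.71 tonne/day.
Product flow = 88.277 + 185 = 273.28 tonne/day; water fraction = 0.522.

0.522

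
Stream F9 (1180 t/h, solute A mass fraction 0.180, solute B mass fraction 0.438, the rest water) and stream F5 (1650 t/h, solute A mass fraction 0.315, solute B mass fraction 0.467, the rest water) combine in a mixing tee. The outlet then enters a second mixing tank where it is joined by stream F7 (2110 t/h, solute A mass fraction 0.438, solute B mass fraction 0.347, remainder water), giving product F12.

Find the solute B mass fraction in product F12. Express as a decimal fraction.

0.409

Overall, product flow = 4940 t/h.
solute B in = 1180×0.438 + 1650×0.467 + 2110×0.347 = 2019.6 t/h.
solute B fraction in F12 = 0.409.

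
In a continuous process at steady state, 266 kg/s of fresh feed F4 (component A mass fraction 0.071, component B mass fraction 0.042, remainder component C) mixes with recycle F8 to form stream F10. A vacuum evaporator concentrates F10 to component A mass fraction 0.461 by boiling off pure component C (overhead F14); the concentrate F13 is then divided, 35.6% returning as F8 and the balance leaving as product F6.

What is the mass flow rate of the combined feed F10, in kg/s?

Overall component A balance (none leaves overhead): component A in fresh feed = component A in product, i.e. 266×0.071 = (1−0.356)·F13·0.461.
F13 = 18.886/(0.461×0.644) = 63.614 kg/s.
Recycle F8 = 0.356×63.614 = 22.647 kg/s.
Combined feed F10 = 266 + 22.647 = 288.65 kg/s.

288.6 kg/s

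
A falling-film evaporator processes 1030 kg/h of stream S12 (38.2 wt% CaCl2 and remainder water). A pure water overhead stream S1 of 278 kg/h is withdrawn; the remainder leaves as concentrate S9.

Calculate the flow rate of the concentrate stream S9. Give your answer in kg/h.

Concentrate = 1030 − 278 = 752 kg/h.

752 kg/h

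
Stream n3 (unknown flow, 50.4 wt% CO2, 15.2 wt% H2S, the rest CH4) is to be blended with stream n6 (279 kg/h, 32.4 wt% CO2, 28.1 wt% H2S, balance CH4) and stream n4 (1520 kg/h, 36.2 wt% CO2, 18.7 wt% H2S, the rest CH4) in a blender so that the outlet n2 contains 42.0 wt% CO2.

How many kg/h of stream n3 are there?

1368 kg/h

Let n3 be the unknown flow. Total out = 1799 + n3.
CO2 balance: 640.64 + 0.504·n3 = 0.420·(1799 + n3)
(0.504 − 0.420)·n3 = 0.420×1799 − 640.64 = 114.94
n3 = 114.94 / 0.084 = 1368.4 kg/h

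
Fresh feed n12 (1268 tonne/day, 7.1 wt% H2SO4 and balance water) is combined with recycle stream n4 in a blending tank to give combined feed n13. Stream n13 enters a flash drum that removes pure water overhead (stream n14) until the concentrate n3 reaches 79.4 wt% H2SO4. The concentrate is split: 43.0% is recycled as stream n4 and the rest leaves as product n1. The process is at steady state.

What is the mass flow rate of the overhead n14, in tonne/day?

1155 tonne/day

Overall H2SO4 balance (none leaves overhead): H2SO4 in fresh feed = H2SO4 in product, i.e. 1268×0.071 = (1−0.430)·n3·0.794.
n3 = 90.028/(0.794×0.570) = 198.92 tonne/day.
Recycle n4 = 0.430×198.92 = 85.536 tonne/day.
Combined feed n13 = 1268 + 85.536 = 1353.5 tonne/day.
Overhead n14 = n13 − n3 = 1353.5 − 198.92 = 1154.6 tonne/day.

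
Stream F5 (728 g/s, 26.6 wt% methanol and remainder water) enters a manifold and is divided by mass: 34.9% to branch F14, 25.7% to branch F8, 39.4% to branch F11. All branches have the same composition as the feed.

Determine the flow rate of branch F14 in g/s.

254.1 g/s

Branch F14 flow = 0.349×728 = 254.07 g/s.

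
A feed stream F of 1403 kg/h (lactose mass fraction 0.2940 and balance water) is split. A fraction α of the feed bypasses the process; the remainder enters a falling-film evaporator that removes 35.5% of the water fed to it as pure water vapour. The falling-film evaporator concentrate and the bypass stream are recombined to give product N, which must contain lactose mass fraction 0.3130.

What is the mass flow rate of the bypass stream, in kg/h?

All 1403×0.294 = 412.48 kg/h of lactose reaches N, so N = 412.48/0.313 = 1317.8 kg/h and vapour = 85.166 kg/h.
The evaporator receives (1−α)·1403 of feed at 0.706 water and removes 0.355 of that water:
0.355×0.706×(1−α)×1403 = 85.166
(1−α) = 85.166/351.63 = 0.2422;  α = 0.7578.
Bypass flow = 0.7578×1403 = 1063.2 kg/h.

1063 kg/h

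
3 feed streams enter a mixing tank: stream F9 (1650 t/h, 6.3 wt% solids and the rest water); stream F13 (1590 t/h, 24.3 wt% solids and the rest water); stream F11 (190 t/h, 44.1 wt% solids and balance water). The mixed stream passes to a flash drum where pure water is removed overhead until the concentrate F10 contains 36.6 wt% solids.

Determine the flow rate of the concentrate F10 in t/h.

solids entering = 1650×0.063 + 1590×0.243 + 190×0.441 = 574.11 t/h.
All solids reports to F10, so F10 = 574.11/0.366 = 1568.6 t/h.

1569 t/h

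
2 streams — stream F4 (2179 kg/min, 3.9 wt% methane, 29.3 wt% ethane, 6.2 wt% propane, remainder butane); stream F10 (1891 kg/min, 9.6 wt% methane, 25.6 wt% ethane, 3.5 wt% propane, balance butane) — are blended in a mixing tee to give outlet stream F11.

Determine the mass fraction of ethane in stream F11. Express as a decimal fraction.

0.276

Total flow out = 2179 + 1891 = 4070 kg/min.
ethane in = 2179×0.293 + 1891×0.256 = 1122.5 kg/min.
ethane mass fraction in F11 = 1122.5/4070 = 0.276.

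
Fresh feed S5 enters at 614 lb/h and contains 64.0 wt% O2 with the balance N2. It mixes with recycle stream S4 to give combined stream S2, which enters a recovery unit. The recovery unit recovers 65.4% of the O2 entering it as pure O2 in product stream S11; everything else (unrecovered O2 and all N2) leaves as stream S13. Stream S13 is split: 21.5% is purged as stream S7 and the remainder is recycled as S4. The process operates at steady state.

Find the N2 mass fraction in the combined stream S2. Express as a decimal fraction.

0.6558

N2 enters only via S5 and leaves only via the purge: 614×0.360 = 0.215×(N2 in S13), and the recovery unit passes all N2, so N2 in S2 = N2 in S13 = 1028.1 lb/h.
O2 in S2: m_A = 614×0.640 + (1−0.215)·(1−0.654)·m_A, so m_A = 392.96/0.7284 = 539.49 lb/h.
S2 = 539.49 + 1028.1 = 1567.6 lb/h.
N2 fraction in S2 = 1028.1/1567.6 = 0.6558.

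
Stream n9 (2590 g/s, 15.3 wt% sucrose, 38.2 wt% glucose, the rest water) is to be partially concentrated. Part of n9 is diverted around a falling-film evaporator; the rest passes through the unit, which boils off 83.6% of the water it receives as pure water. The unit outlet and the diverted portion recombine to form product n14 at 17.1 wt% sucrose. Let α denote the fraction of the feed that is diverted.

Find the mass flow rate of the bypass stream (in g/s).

1889 g/s

All 2590×0.153 = 396.27 g/s of sucrose reaches n14, so n14 = 396.27/0.171 = 2317.4 g/s and vapour = 272.63 g/s.
The evaporator receives (1−α)·2590 of feed at 0.465 water and removes 0.836 of that water:
0.836×0.465×(1−α)×2590 = 272.63
(1−α) = 272.63/1006.8 = 0.2708;  α = 0.7292.
Bypass flow = 0.7292×2590 = 1888.7 g/s.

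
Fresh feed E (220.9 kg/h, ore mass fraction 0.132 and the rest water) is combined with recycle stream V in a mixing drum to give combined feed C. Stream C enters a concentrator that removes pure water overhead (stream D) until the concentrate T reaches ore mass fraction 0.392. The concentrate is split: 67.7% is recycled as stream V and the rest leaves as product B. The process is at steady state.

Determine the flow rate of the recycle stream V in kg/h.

Overall ore balance (none leaves overhead): ore in fresh feed = ore in product, i.e. 220.9×0.132 = (1−0.677)·T·0.392.
T = 29.159/(0.392×0.323) = 230.29 kg/h.
Recycle V = 0.677×230.29 = 155.91 kg/h.

155.9 kg/h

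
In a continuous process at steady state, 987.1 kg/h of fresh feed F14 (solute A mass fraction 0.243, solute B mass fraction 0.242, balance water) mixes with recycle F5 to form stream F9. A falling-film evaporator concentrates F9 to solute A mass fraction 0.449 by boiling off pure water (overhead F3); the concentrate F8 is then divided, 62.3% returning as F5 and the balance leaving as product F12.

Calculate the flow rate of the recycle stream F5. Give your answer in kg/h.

882.8 kg/h

Overall solute A balance (none leaves overhead): solute A in fresh feed = solute A in product, i.e. 987.1×0.243 = (1−0.623)·F8·0.449.
F8 = 239.87/(0.449×0.377) = 1417 kg/h.
Recycle F5 = 0.623×1417 = 882.81 kg/h.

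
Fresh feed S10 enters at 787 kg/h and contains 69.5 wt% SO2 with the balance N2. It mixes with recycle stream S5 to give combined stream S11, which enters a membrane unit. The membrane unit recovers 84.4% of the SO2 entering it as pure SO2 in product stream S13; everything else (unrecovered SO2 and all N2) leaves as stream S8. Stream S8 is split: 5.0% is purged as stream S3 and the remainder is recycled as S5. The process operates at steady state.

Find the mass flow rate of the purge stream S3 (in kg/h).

245 kg/h

N2 enters only via S10 and leaves only via the purge: 787×0.305 = 0.050×(N2 in S8), and the membrane unit passes all N2, so N2 in S11 = N2 in S8 = 4800.7 kg/h.
SO2 in S11: m_A = 787×0.695 + (1−0.050)·(1−0.844)·m_A, so m_A = 546.96/0.8518 = 642.13 kg/h.
S8 = (1−0.844)×642.13 + 4800.7 = 4900.9 kg/h.
Purge S3 = 0.050×4900.9 = 245.04 kg/h.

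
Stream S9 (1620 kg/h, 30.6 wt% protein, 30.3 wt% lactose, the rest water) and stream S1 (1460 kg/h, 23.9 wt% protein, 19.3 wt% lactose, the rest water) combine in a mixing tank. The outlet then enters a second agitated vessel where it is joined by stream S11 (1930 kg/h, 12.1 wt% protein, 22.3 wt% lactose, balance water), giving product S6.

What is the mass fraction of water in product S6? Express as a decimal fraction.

0.5447

Overall, product flow = 5010 kg/h.
water in = 1620×0.391 + 1460×0.568 + 1930×0.656 = 2728.8 kg/h.
water fraction in S6 = 0.5447.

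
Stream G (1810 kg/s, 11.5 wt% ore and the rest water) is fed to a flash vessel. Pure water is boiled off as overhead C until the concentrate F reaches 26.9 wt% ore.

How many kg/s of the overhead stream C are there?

1036 kg/s

ore is conserved: 1810×0.115 = 208.15 kg/s all reports to the concentrate.
Concentrate = 208.15/(target fraction) = 773.79 kg/s.
Overhead = 1810 − 773.79 = 1036.2 kg/s.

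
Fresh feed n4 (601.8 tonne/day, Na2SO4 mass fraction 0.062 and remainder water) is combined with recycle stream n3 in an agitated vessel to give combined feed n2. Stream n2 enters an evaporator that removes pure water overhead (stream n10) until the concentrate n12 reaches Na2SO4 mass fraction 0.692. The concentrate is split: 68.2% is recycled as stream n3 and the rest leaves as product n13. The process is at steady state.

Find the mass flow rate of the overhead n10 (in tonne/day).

547.9 tonne/day

Overall Na2SO4 balance (none leaves overhead): Na2SO4 in fresh feed = Na2SO4 in product, i.e. 601.8×0.062 = (1−0.682)·n12·0.692.
n12 = 37.312/(0.692×0.318) = 169.56 tonne/day.
Recycle n3 = 0.682×169.56 = 115.64 tonne/day.
Combined feed n2 = 601.8 + 115.64 = 717.44 tonne/day.
Overhead n10 = n2 − n12 = 717.44 − 169.56 = 547.88 tonne/day.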